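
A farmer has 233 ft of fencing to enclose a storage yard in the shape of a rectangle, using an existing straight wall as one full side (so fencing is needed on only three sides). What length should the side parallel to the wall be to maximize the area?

233/2

Let the sides perpendicular to the wall have length x and the parallel side y, so 2x + y = 233 and the area is A = xy = x(233 − 2x).
A'(x) = 233 − 4x = 0 gives x = 233/4, and A''(x) = −4 < 0 confirms a maximum.
Then y = 233 − 2·233/4 = 233/2 and A = 54289/8.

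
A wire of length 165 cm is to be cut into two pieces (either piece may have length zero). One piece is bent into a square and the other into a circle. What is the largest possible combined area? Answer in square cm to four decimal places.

Let x be the length used for the square. Square side x/4; circle radius (165−x)/(2π).
A(x) = (x/4)² + π·((165−x)/(2π))² = x²/16 + (165−x)²/(4π) for 0 ≤ x ≤ 165. A'(x) = x/8 − (165−x)/(2π) = 0 gives x = 4·165/(π+4) ≈ 92.4164.
A'' > 0, so the interior critical point is a minimum; the maximum is at an endpoint. A(0) = 2166.4967 and A(165) = 1701.5625, so the largest area is 2166.4967.

2166.4967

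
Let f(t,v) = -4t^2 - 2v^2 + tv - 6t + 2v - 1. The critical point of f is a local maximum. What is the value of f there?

∂f/∂t = -8t + v - 6 = 0 and ∂f/∂v = t - 4v + 2 = 0, so (t, v) = (-22/31, 10/31).
The Hessian has f_{tt} = -8, f_{vv} = -4, f_{tv} = 1, giving D = 31 > 0 with f_{tt} < 0, so the point is a local maximum.
f(-22/31, 10/31) = 45/31.

45/31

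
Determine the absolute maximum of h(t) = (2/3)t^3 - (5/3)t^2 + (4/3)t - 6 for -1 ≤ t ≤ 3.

1

Differentiating, h'(t) = 2t^2 - (10/3)t + 4/3; which vanishes at t = 2/3 and t = 1.
Candidates: h(-1) = -29/3; h(2/3) = -458/81; h(1) = -17/3; h(3) = 1.
Hence the absolute maximum is 1 at t = 3.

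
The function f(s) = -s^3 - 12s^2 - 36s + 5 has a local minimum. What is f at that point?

f'(s) = -3s^2 - 24s - 36. Setting f'(s) = 0 gives s ∈ {-6, -2}.
f''(s) = -6s - 24. f''(-6) = 12 > 0 ⇒ local minimum; f''(-2) = -12 < 0 ⇒ local maximum.
The local minimum is f(-6) = 5.

5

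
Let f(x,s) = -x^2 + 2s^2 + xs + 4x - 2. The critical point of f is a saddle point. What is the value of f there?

14/9

∂f/∂x = -2x + s + 4 = 0 and ∂f/∂s = x + 4s = 0, so (x, s) = (16/9, -4/9).
The Hessian has f_{xx} = -2, f_{ss} = 4, f_{xs} = 1, giving D = -9 < 0, so the point is a saddle point.
f(16/9, -4/9) = 14/9.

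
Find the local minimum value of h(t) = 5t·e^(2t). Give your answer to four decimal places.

-0.9197

Differentiating with the product rule gives h'(t) = (10t + 5)·e^(2t). Since e^(2t) > 0, the only critical point is t = -1/2.
h''(-1/2) has the same sign as 10 > 0, so this is a local minimum.
h(-1/2) = (-5/2)·e^(-1) ≈ -0.9197.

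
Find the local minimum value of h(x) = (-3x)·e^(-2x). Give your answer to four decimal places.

h'(x) = (-3)·e^(-2x) + (-3x)·(-2)·e^(-2x) = (6x - 3)·e^(-2x). Since e^(-2x) > 0, the only critical point is x = 1/2.
h''(1/2) has the same sign as 6 > 0, so this is a local minimum.
h(1/2) = (-3/2)·e^(-1) ≈ -0.5518.

-0.5518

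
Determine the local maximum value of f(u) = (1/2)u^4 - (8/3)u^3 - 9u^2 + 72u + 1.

209/2

Critical points: f'(u) = 2u^3 - 8u^2 - 18u + 72 vanishes at u = -3, 3, 4.
Second-derivative test with f''(u) = 6u^2 - 16u - 18: f''(-3) = 84 > 0 ⇒ local minimum; f''(3) = -12 < 0 ⇒ local maximum; f''(4) = 14 > 0 ⇒ local minimum.
So the local maximum value is f(3) = 209/2.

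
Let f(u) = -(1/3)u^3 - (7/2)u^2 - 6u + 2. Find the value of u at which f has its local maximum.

-1

Critical points: f'(u) = -u^2 - 7u - 6 vanishes at u = -6, -1.
f''(u) = -2u - 7. f''(-6) = 5 > 0 ⇒ local minimum; f''(-1) = -5 < 0 ⇒ local maximum.
Thus f has its local maximum at u = -1, with value 29/6.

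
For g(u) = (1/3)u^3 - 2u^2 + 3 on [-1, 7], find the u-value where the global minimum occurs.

4

Differentiating, g'(u) = u^2 - 4u; which vanishes at u = 0 and u = 4.
Evaluating at the critical points and endpoints: g(-1) = 2/3; g(0) = 3; g(4) = -23/3; g(7) = 58/3.
The minimum over the interval is -23/3, attained at u = 4.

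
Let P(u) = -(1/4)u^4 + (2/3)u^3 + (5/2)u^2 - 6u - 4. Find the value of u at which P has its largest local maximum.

P'(u) = -u^3 + 2u^2 + 5u - 6. Setting P'(u) = 0 gives u ∈ {-2, 1, 3}.
Second-derivative test with P''(u) = -3u^2 + 4u + 5: P''(-2) = -15 < 0 ⇒ local maximum; P''(1) = 6 > 0 ⇒ local minimum; P''(3) = -10 < 0 ⇒ local maximum.
The largest local maximum is P(-2) = 26/3.

-2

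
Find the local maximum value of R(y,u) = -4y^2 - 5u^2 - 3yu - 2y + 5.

∂R/∂y = -8y - 3u - 2 = 0 and ∂R/∂u = -3y - 10u = 0, so (y, u) = (-20/71, 6/71).
The Hessian has R_{yy} = -8, R_{uu} = -10, R_{yu} = -3, giving D = 71 > 0 with R_{yy} < 0, so the point is a local maximum.
R(-20/71, 6/71) = 375/71.

375/71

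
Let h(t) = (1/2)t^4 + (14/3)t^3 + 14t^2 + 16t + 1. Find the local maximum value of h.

h'(t) = 2t^3 + 14t^2 + 28t + 16 = 0 at t = -4, -2, -1.
Since h''(t) = 6t^2 + 28t + 28, we get h''(-4) = 12 > 0 ⇒ local minimum; h''(-2) = -4 < 0 ⇒ local maximum; h''(-1) = 6 > 0 ⇒ local minimum.
The local maximum is h(-2) = -13/3.

-13/3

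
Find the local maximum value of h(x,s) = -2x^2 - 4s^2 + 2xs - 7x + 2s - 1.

37/7

∂h/∂x = -4x + 2s - 7 = 0 and ∂h/∂s = 2x - 8s + 2 = 0, so (x, s) = (-13/7, -3/14).
The Hessian has h_{xx} = -4, h_{ss} = -8, h_{xs} = 2, giving D = 28 > 0 with h_{xx} < 0, so the point is a local maximum.
h(-13/7, -3/14) = 37/7.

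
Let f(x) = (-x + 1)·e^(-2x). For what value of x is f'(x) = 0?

3/2

By the product rule, f'(x) = (2x - 3)·e^(-2x). Since e^(-2x) > 0, the only critical point is x = 3/2.
f''(3/2) has the same sign as 2 > 0, so this is a local minimum.
f(3/2) = (-1/2)·e^(-3) ≈ -0.0249.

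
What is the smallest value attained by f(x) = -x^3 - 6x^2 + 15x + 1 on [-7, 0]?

-99

Differentiating, f'(x) = -3x^2 - 12x + 15; whose only zero in [-7, 0] is x = -5.
Compare values at every candidate in [-7, 0]: f(-7) = -55, f(-5) = -99, f(0) = 1.
Hence the absolute minimum is -99 at x = -5.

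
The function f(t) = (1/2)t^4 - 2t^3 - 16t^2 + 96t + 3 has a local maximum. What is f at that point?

267/2

f'(t) = 2t^3 - 6t^2 - 32t + 96. Setting f'(t) = 0 gives t ∈ {-4, 3, 4}.
f''(t) = 6t^2 - 12t - 32. f''(-4) = 112 > 0 ⇒ local minimum; f''(3) = -14 < 0 ⇒ local maximum; f''(4) = 16 > 0 ⇒ local minimum.
So the local maximum value is f(3) = 267/2.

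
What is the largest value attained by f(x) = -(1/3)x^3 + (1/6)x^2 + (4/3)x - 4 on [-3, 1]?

5/2

f'(x) = -x^2 + (1/3)x + 4/3, whose only zero in [-3, 1] is x = -1.
Evaluating at the critical points and endpoints: f(-3) = 5/2; f(-1) = -29/6; f(1) = -17/6.
Hence the absolute maximum is 5/2 at x = -3.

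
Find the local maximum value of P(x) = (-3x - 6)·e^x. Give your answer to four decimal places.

0.1494

Differentiating with the product rule gives P'(x) = (-3x - 9)·e^x. Since e^x > 0, the only critical point is x = -3.
P''(-3) has the same sign as -3 < 0, so this is a local maximum.
P(-3) = (3)·e^(-3) ≈ 0.1494.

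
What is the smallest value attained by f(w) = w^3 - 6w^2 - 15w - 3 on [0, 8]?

The derivative is 3w^2 - 12w - 15, whose only zero in [0, 8] is w = 5.
Candidates: f(0) = -3, f(5) = -103, f(8) = 5.
So the minimum is f(5) = -103.

-103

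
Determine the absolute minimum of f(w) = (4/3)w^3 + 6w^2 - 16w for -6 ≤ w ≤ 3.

f'(w) = 4w^2 + 12w - 16, which vanishes at w = -4 and w = 1.
Candidates: f(-6) = 24; f(-4) = 224/3; f(1) = -26/3; f(3) = 42.
So the minimum is f(1) = -26/3.

-26/3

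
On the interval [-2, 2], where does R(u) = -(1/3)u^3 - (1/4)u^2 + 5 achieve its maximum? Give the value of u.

-2

The derivative is -u^2 - (1/2)u, which vanishes at u = -1/2 and u = 0.
Evaluating at the critical points and endpoints: R(-2) = 20/3,  R(-1/2) = 239/48,  R(0) = 5,  R(2) = 4/3.
The maximum over the interval is 20/3, attained at u = -2.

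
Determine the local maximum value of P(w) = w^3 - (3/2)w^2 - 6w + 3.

P'(w) = 3w^2 - 3w - 6 = 0 at w = -1, 2.
Since P''(w) = 6w - 3, we get P''(-1) = -9 < 0 ⇒ local maximum; P''(2) = 9 > 0 ⇒ local minimum.
Thus P has its local maximum at w = -1, with value 13/2.

13/2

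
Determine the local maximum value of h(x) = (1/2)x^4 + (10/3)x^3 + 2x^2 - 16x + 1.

h'(x) = 2x^3 + 10x^2 + 4x - 16 = 0 at x = -4, -2, 1.
h''(x) = 6x^2 + 20x + 4. h''(-4) = 20 > 0 ⇒ local minimum; h''(-2) = -12 < 0 ⇒ local maximum; h''(1) = 30 > 0 ⇒ local minimum.
Thus h has its local maximum at x = -2, with value 67/3.

67/3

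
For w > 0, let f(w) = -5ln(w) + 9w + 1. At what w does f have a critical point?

5/9

f'(w) = -5/w + 9 = 0 gives w = 5/9.
f''(w) = 5/w², which is positive for w > 0, so this is a local minimum.
f(5/9) = -5·ln(5/9) + 5 + 1 ≈ 8.9389.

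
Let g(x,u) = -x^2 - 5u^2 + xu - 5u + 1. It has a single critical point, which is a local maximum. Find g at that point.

44/19

∂g/∂x = -2x + u = 0 and ∂g/∂u = x - 10u - 5 = 0, so (x, u) = (-5/19, -10/19).
The Hessian has g_{xx} = -2, g_{uu} = -10, g_{xu} = 1, giving D = 19 > 0 with g_{xx} < 0, so the point is a local maximum.
g(-5/19, -10/19) = 44/19.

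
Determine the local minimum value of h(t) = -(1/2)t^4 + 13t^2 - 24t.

-23/2

h'(t) = -2t^3 + 26t - 24 = 0 at t = -4, 1, 3.
h''(t) = -6t^2 + 26. h''(-4) = -70 < 0 ⇒ local maximum; h''(1) = 20 > 0 ⇒ local minimum; h''(3) = -28 < 0 ⇒ local maximum.
The local minimum is h(1) = -23/2.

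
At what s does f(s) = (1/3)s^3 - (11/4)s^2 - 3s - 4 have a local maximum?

-1/2

f'(s) = s^2 - (11/2)s - 3 = 0 at s = -1/2, 6.
Since f''(s) = 2s - 11/2, we get f''(-1/2) = -13/2 < 0 ⇒ local maximum; f''(6) = 13/2 > 0 ⇒ local minimum.
The local maximum is f(-1/2) = -155/48.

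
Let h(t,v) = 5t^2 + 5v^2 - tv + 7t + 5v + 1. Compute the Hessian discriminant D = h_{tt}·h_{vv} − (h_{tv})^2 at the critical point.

∂h/∂t = 10t - v + 7 = 0 and ∂h/∂v = -t + 10v + 5 = 0, so (t, v) = (-25/33, -19/33).
The Hessian has h_{tt} = 10, h_{vv} = 10, h_{tv} = -1, giving D = 99 > 0 with h_{tt} > 0, so the point is a local minimum.
D = (10)·(10) − (-1)^2 = 99.

99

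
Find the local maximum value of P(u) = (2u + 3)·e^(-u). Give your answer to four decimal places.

P'(u) = 2·e^(-u) + (2u + 3)·(-1)·e^(-u) = (-2u - 1)·e^(-u). Since e^(-u) > 0, the only critical point is u = -1/2.
P''(-1/2) has the same sign as -2 < 0, so this is a local maximum.
P(-1/2) = (2)·e^(1/2) ≈ 3.2974.

3.2974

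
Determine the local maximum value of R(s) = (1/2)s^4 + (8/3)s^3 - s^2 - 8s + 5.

Critical points: R'(s) = 2s^3 + 8s^2 - 2s - 8 vanishes at s = -4, -1, 1.
R''(s) = 6s^2 + 16s - 2. R''(-4) = 30 > 0 ⇒ local minimum; R''(-1) = -12 < 0 ⇒ local maximum; R''(1) = 20 > 0 ⇒ local minimum.
Thus R has its local maximum at s = -1, with value 59/6.

59/6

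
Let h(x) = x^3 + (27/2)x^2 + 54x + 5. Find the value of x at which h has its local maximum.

h'(x) = 3x^2 + 27x + 54 = 0 at x = -6, -3.
Since h''(x) = 6x + 27, we get h''(-6) = -9 < 0 ⇒ local maximum; h''(-3) = 9 > 0 ⇒ local minimum.
So the local maximum value is h(-6) = -49.

-6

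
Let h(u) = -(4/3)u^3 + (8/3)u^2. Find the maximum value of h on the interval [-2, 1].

64/3

Differentiating, h'(u) = -4u^2 + (16/3)u; whose only zero in [-2, 1] is u = 0.
Evaluating at the critical points and endpoints: h(-2) = 64/3; h(0) = 0; h(1) = 4/3.
Hence the absolute maximum is 64/3 at u = -2.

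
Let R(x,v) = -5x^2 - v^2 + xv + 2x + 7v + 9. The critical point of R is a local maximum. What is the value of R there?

∂R/∂x = -10x + v + 2 = 0 and ∂R/∂v = x - 2v + 7 = 0, so (x, v) = (11/19, 72/19).
The Hessian has R_{xx} = -10, R_{vv} = -2, R_{xv} = 1, giving D = 19 > 0 with R_{xx} < 0, so the point is a local maximum.
R(11/19, 72/19) = 434/19.

434/19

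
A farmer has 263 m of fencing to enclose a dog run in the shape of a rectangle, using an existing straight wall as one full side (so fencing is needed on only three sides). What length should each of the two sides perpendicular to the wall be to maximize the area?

Let the sides perpendicular to the wall have length x and the parallel side y, so 2x + y = 263 and the area is A = xy = x(263 − 2x).
A'(x) = 263 − 4x = 0 gives x = 263/4, and A''(x) = −4 < 0 confirms a maximum.
Then y = 263 − 2·263/4 = 263/2 and A = 69169/8.

263/4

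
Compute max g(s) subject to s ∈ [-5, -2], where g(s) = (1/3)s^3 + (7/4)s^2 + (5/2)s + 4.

The derivative is s^2 + (7/2)s + 5/2, whose only zero in [-5, -2] is s = -5/2.
Candidates: g(-5) = -77/12, g(-5/2) = 167/48, g(-2) = 10/3.
So the maximum is g(-5/2) = 167/48.

167/48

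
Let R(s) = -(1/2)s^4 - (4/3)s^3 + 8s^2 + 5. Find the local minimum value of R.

R'(s) = -2s^3 - 4s^2 + 16s. Setting R'(s) = 0 gives s ∈ {-4, 0, 2}.
R''(s) = -6s^2 - 8s + 16. R''(-4) = -48 < 0 ⇒ local maximum; R''(0) = 16 > 0 ⇒ local minimum; R''(2) = -24 < 0 ⇒ local maximum.
Thus R has its local minimum at s = 0, with value 5.

5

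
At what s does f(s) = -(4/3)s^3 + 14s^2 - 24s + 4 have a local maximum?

6

Critical points: f'(s) = -4s^2 + 28s - 24 vanishes at s = 1, 6.
Second-derivative test with f''(s) = -8s + 28: f''(1) = 20 > 0 ⇒ local minimum; f''(6) = -20 < 0 ⇒ local maximum.
Thus f has its local maximum at s = 6, with value 76.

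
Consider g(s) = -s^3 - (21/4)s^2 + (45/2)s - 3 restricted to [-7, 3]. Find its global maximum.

249/16

The derivative is -3s^2 - (21/2)s + 45/2, which vanishes at s = -5 and s = 3/2.
Compare values at every candidate in [-7, 3]: g(-7) = -299/4; g(-5) = -487/4; g(3/2) = 249/16; g(3) = -39/4.
So the maximum is g(3/2) = 249/16.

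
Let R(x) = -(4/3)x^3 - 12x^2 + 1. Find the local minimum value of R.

-143

R'(x) = -4x^2 - 24x = 0 at x = -6, 0.
Since R''(x) = -8x - 24, we get R''(-6) = 24 > 0 ⇒ local minimum; R''(0) = -24 < 0 ⇒ local maximum.
Thus R has its local minimum at x = -6, with value -143.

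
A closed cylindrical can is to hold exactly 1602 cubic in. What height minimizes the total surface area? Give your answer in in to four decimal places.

12.6821

With radius r and height h, πr²h = 1602 so h = 1602/(πr²), and S(r) = 2πr² + 2πrh = 2πr² + 2·1602/r.
S'(r) = 4πr − 2·1602/r² = 0 ⇒ r³ = 1602/(2π), so r ≈ 6.3410 and h = 2r ≈ 12.6821.
S''(r) = 4π + 4·1602/r³ > 0, so this is the minimum; S ≈ 757.9192.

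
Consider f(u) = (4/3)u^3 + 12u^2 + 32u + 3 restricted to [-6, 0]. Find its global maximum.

3

Differentiating, f'(u) = 4u^2 + 24u + 32; which vanishes at u = -4 and u = -2.
Candidates: f(-6) = -45,  f(-4) = -55/3,  f(-2) = -71/3,  f(0) = 3.
So the maximum is f(0) = 3.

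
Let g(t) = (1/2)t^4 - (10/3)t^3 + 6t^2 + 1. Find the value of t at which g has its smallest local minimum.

Critical points: g'(t) = 2t^3 - 10t^2 + 12t vanishes at t = 0, 2, 3.
Second-derivative test with g''(t) = 6t^2 - 20t + 12: g''(0) = 12 > 0 ⇒ local minimum; g''(2) = -4 < 0 ⇒ local maximum; g''(3) = 6 > 0 ⇒ local minimum.
The smallest local minimum is g(0) = 1.

0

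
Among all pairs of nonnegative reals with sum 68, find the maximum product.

1156

With x + y = 68, the product is P(x) = x(68 − x).
P'(x) = 68 − 2x = 0 gives x = 34; P'' = −2 < 0, so this is the maximum.
P = 34·34 = 1156.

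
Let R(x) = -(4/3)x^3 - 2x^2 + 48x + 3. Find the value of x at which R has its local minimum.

Critical points: R'(x) = -4x^2 - 4x + 48 vanishes at x = -4, 3.
R''(x) = -8x - 4. R''(-4) = 28 > 0 ⇒ local minimum; R''(3) = -28 < 0 ⇒ local maximum.
So the local minimum value is R(-4) = -407/3.

-4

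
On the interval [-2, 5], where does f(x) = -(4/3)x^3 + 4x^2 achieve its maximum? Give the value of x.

f'(x) = -4x^2 + 8x, which vanishes at x = 0 and x = 2.
Candidates: f(-2) = 80/3, f(0) = 0, f(2) = 16/3, f(5) = -200/3.
The maximum over the interval is 80/3, attained at x = -2.

-2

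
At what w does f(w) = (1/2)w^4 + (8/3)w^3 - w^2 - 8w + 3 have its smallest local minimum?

-4

f'(w) = 2w^3 + 8w^2 - 2w - 8 = 0 at w = -4, -1, 1.
Since f''(w) = 6w^2 + 16w - 2, we get f''(-4) = 30 > 0 ⇒ local minimum; f''(-1) = -12 < 0 ⇒ local maximum; f''(1) = 20 > 0 ⇒ local minimum.
Thus f has its smallest local minimum at w = -4, with value -71/3.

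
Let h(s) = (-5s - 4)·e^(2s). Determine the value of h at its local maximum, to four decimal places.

By the product rule, h'(s) = (-10s - 13)·e^(2s). Since e^(2s) > 0, the only critical point is s = -13/10.
h''(-13/10) has the same sign as -10 < 0, so this is a local maximum.
h(-13/10) = (5/2)·e^(-13/5) ≈ 0.1857.

0.1857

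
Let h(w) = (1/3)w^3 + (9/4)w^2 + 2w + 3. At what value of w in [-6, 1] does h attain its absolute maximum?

-4

h'(w) = w^2 + (9/2)w + 2, which vanishes at w = -4 and w = -1/2.
Compare values at every candidate in [-6, 1]: h(-6) = 0, h(-4) = 29/3, h(-1/2) = 121/48, h(1) = 91/12.
So the maximum is h(-4) = 29/3.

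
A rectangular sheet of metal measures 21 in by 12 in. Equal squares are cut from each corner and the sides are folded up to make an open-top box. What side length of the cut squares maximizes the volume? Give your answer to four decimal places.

With cut size x, the volume is V(x) = x(21 − 2x)(12 − 2x) for 0 < x < 6.
V'(x) = 12x^2 − 132x + 252. Setting V'(x) = 0 gives x ≈ 2.4586 (the root in (0, 6)).
V''(x) = 24x − 132 is negative there, so this is the maximum; V ≈ 280.0622.

2.4586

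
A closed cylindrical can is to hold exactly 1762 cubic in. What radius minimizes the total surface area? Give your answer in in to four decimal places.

With radius r and height h, πr²h = 1762 so h = 1762/(πr²), and S(r) = 2πr² + 2πrh = 2πr² + 2·1762/r.
S'(r) = 4πr − 2·1762/r² = 0 ⇒ r³ = 1762/(2π), so r ≈ 6.5455 and h = 2r ≈ 13.0910.
S''(r) = 4π + 4·1762/r³ > 0, so this is the minimum; S ≈ 807.5792.

6.5455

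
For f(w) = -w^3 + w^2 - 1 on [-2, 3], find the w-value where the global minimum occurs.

3

The derivative is -3w^2 + 2w, which vanishes at w = 0 and w = 2/3.
Evaluating at the critical points and endpoints: f(-2) = 11, f(0) = -1, f(2/3) = -23/27, f(3) = -19.
So the minimum is f(3) = -19.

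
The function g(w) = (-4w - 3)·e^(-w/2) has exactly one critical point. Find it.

5/4

Differentiating with the product rule gives g'(w) = (2w - 5/2)·e^(-w/2). Since e^(-w/2) > 0, the only critical point is w = 5/4.
g''(5/4) has the same sign as 2 > 0, so this is a local minimum.
g(5/4) = (-8)·e^(-5/8) ≈ -4.2821.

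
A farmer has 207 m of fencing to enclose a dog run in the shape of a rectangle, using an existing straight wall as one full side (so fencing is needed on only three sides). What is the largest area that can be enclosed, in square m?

42849/8

Let the sides perpendicular to the wall have length x and the parallel side y, so 2x + y = 207 and the area is A = xy = x(207 − 2x).
A'(x) = 207 − 4x = 0 gives x = 207/4, and A''(x) = −4 < 0 confirms a maximum.
Then y = 207 − 2·207/4 = 207/2 and A = 42849/8.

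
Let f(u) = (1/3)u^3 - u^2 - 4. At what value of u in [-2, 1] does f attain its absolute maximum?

f'(u) = u^2 - 2u, whose only zero in [-2, 1] is u = 0.
Evaluating at the critical points and endpoints: f(-2) = -32/3, f(0) = -4, f(1) = -14/3.
Hence the absolute maximum is -4 at u = 0.

0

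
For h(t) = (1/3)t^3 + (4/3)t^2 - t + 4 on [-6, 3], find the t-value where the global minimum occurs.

The derivative is t^2 + (8/3)t - 1, which vanishes at t = -3 and t = 1/3.
Candidates: h(-6) = -14, h(-3) = 10, h(1/3) = 310/81, h(3) = 22.
The minimum over the interval is -14, attained at t = -6.

-6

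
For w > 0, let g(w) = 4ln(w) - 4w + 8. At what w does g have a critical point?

1

g'(w) = 4/w − 4 = 0 gives w = 1.
g''(w) = -4/w², which is negative for w > 0, so this is a local maximum.
g(1) = 4·ln(1) - 4 + 8 ≈ 4.0000.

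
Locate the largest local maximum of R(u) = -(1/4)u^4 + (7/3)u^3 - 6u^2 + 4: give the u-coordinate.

0

R'(u) = -u^3 + 7u^2 - 12u = 0 at u = 0, 3, 4.
R''(u) = -3u^2 + 14u - 12. R''(0) = -12 < 0 ⇒ local maximum; R''(3) = 3 > 0 ⇒ local minimum; R''(4) = -4 < 0 ⇒ local maximum.
So the largest local maximum value is R(0) = 4.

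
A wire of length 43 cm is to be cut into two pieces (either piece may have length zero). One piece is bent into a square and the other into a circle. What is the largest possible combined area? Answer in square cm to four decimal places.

147.1387

Let x be the length used for the square. Square side x/4; circle radius (43−x)/(2π).
A(x) = (x/4)² + π·((43−x)/(2π))² = x²/16 + (43−x)²/(4π) for 0 ≤ x ≤ 43. A'(x) = x/8 − (43−x)/(2π) = 0 gives x = 4·43/(π+4) ≈ 24.0843.
A'' > 0, so the interior critical point is a minimum; the maximum is at an endpoint. A(0) = 147.1387 and A(43) = 115.5625, so the largest area is 147.1387.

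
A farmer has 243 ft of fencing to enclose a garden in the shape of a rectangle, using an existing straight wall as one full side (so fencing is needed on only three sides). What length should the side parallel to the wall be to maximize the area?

Let the sides perpendicular to the wall have length x and the parallel side y, so 2x + y = 243 and the area is A = xy = x(243 − 2x).
A'(x) = 243 − 4x = 0 gives x = 243/4, and A''(x) = −4 < 0 confirms a maximum.
Then y = 243 − 2·243/4 = 243/2 and A = 59049/8.

243/2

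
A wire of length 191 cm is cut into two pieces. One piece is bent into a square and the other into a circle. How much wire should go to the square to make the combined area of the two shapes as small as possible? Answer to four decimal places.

Let x be the length used for the square. Square side x/4; circle radius (191−x)/(2π).
A(x) = (x/4)² + π·((191−x)/(2π))² = x²/16 + (191−x)²/(4π) for 0 ≤ x ≤ 191. A'(x) = x/8 − (191−x)/(2π) = 0 gives x = 4·191/(π+4) ≈ 106.9789.
A'' = 1/8 + 1/(2π) > 0, so this gives the minimum combined area; x ≈ 106.9789 cm to the square.

106.9789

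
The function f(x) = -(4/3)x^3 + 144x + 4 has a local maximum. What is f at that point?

580

Critical points: f'(x) = -4x^2 + 144 vanishes at x = -6, 6.
f''(x) = -8x. f''(-6) = 48 > 0 ⇒ local minimum; f''(6) = -48 < 0 ⇒ local maximum.
Thus f has its local maximum at x = 6, with value 580.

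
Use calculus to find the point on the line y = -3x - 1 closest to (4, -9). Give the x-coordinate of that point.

14/5

Minimize D(x)^2 = (x - 4)^2 + (-3x + 8)^2.
d/dx[D^2] = 2(x - 4) + 2·(-3)·(-3x + 8) = 0 ⇒ x = 14/5.
Then y = -47/5 and the distance is √(8/5) ≈ 1.2649.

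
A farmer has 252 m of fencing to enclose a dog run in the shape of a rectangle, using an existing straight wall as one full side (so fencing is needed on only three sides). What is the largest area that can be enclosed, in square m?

Let the sides perpendicular to the wall have length x and the parallel side y, so 2x + y = 252 and the area is A = xy = x(252 − 2x).
A'(x) = 252 − 4x = 0 gives x = 63, and A''(x) = −4 < 0 confirms a maximum.
Then y = 252 − 2·63 = 126 and A = 7938.

7938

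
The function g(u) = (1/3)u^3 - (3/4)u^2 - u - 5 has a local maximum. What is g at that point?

g'(u) = u^2 - (3/2)u - 1 = 0 at u = -1/2, 2.
g''(u) = 2u - 3/2. g''(-1/2) = -5/2 < 0 ⇒ local maximum; g''(2) = 5/2 > 0 ⇒ local minimum.
So the local maximum value is g(-1/2) = -227/48.

-227/48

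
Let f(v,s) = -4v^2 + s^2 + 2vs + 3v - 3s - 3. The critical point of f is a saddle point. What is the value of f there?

-69/20

∂f/∂v = -8v + 2s + 3 = 0 and ∂f/∂s = 2v + 2s - 3 = 0, so (v, s) = (3/5, 9/10).
The Hessian has f_{vv} = -8, f_{ss} = 2, f_{vs} = 2, giving D = -20 < 0, so the point is a saddle point.
f(3/5, 9/10) = -69/20.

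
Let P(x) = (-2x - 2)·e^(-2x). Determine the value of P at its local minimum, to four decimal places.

-2.7183

Differentiating with the product rule gives P'(x) = (4x + 2)·e^(-2x). Since e^(-2x) > 0, the only critical point is x = -1/2.
P''(-1/2) has the same sign as 4 > 0, so this is a local minimum.
P(-1/2) = (-1)·e^(1) ≈ -2.7183.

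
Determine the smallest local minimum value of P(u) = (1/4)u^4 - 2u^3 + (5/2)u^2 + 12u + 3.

P'(u) = u^3 - 6u^2 + 5u + 12. Setting P'(u) = 0 gives u ∈ {-1, 3, 4}.
P''(u) = 3u^2 - 12u + 5. P''(-1) = 20 > 0 ⇒ local minimum; P''(3) = -4 < 0 ⇒ local maximum; P''(4) = 5 > 0 ⇒ local minimum.
The smallest local minimum is P(-1) = -17/4.

-17/4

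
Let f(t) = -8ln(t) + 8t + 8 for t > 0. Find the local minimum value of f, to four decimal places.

16.0000

f'(t) = -8/t + 8 = 0 gives t = 1.
f''(t) = 8/t², which is positive for t > 0, so this is a local minimum.
f(1) = -8·ln(1) + 8 + 8 ≈ 16.0000.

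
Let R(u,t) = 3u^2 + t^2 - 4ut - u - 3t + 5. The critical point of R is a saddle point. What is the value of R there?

15

∂R/∂u = 6u - 4t - 1 = 0 and ∂R/∂t = -4u + 2t - 3 = 0, so (u, t) = (-7/2, -11/2).
The Hessian has R_{uu} = 6, R_{tt} = 2, R_{ut} = -4, giving D = -4 < 0, so the point is a saddle point.
R(-7/2, -11/2) = 15.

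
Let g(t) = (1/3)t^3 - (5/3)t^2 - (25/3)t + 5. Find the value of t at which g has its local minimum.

5

g'(t) = t^2 - (10/3)t - 25/3. Setting g'(t) = 0 gives t ∈ {-5/3, 5}.
Since g''(t) = 2t - 10/3, we get g''(-5/3) = -20/3 < 0 ⇒ local maximum; g''(5) = 20/3 > 0 ⇒ local minimum.
So the local minimum value is g(5) = -110/3.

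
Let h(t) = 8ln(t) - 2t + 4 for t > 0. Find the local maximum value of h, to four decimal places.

7.0904

h'(t) = 8/t − 2 = 0 gives t = 4.
h''(t) = -8/t², which is negative for t > 0, so this is a local maximum.
h(4) = 8·ln(4) - 8 + 4 ≈ 7.0904.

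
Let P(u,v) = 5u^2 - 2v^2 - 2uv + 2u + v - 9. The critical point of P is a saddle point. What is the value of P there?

∂P/∂u = 10u - 2v + 2 = 0 and ∂P/∂v = -2u - 4v + 1 = 0, so (u, v) = (-3/22, 7/22).
The Hessian has P_{uu} = 10, P_{vv} = -4, P_{uv} = -2, giving D = -44 < 0, so the point is a saddle point.
P(-3/22, 7/22) = -395/44.

-395/44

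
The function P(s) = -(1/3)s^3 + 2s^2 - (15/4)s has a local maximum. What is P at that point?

-25/12

P'(s) = -s^2 + 4s - 15/4. Setting P'(s) = 0 gives s ∈ {3/2, 5/2}.
P''(s) = -2s + 4. P''(3/2) = 1 > 0 ⇒ local minimum; P''(5/2) = -1 < 0 ⇒ local maximum.
So the local maximum value is P(5/2) = -25/12.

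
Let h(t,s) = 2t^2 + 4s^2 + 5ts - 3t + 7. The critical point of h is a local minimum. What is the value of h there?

∂h/∂t = 4t + 5s - 3 = 0 and ∂h/∂s = 5t + 8s = 0, so (t, s) = (24/7, -15/7).
The Hessian has h_{tt} = 4, h_{ss} = 8, h_{ts} = 5, giving D = 7 > 0 with h_{tt} > 0, so the point is a local minimum.
h(24/7, -15/7) = 13/7.

13/7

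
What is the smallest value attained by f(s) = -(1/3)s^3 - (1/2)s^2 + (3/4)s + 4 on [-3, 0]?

The derivative is -s^2 - s + 3/4, whose only zero in [-3, 0] is s = -3/2.
Compare values at every candidate in [-3, 0]: f(-3) = 25/4, f(-3/2) = 23/8, f(0) = 4.
The minimum over the interval is 23/8, attained at s = -3/2.

23/8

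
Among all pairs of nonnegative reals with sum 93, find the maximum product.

8649/4

With x + y = 93, the product is P(x) = x(93 − x).
P'(x) = 93 − 2x = 0 gives x = 93/2; P'' = −2 < 0, so this is the maximum.
P = 93/2·93/2 = 8649/4.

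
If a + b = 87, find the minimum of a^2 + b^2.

With a + b = 87, a^2 + b^2 = a^2 + (87 − a)^2.
The derivative 2a − 2(87 − a) = 4a − 174 vanishes at a = 87/2; second derivative 4 > 0, a minimum.
The minimum is 2·(87/2)^2 = 7569/2.

7569/2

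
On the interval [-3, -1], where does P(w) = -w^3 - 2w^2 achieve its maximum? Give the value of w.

P'(w) = -3w^2 - 4w, whose only zero in [-3, -1] is w = -4/3.
Candidates: P(-3) = 9,  P(-4/3) = -32/27,  P(-1) = -1.
Hence the absolute maximum is 9 at w = -3.

-3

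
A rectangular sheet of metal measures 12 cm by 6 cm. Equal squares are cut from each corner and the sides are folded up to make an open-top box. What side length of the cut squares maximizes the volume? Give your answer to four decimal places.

With cut size x, the volume is V(x) = x(12 − 2x)(6 − 2x) for 0 < x < 3.
V'(x) = 12x^2 − 72x + 72. Setting V'(x) = 0 gives x ≈ 1.2679 (the root in (0, 3)).
V''(x) = 24x − 72 is negative there, so this is the maximum; V ≈ 41.5692.

1.2679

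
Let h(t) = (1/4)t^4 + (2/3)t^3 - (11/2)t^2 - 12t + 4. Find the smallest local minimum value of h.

h'(t) = t^3 + 2t^2 - 11t - 12 = 0 at t = -4, -1, 3.
h''(t) = 3t^2 + 4t - 11. h''(-4) = 21 > 0 ⇒ local minimum; h''(-1) = -12 < 0 ⇒ local maximum; h''(3) = 28 > 0 ⇒ local minimum.
So the smallest local minimum value is h(3) = -173/4.

-173/4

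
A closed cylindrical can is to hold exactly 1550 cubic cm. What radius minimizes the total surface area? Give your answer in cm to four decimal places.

6.2717

With radius r and height h, πr²h = 1550 so h = 1550/(πr²), and S(r) = 2πr² + 2πrh = 2πr² + 2·1550/r.
S'(r) = 4πr − 2·1550/r² = 0 ⇒ r³ = 1550/(2π), so r ≈ 6.2717 and h = 2r ≈ 12.5434.
S''(r) = 4π + 4·1550/r³ > 0, so this is the minimum; S ≈ 741.4280.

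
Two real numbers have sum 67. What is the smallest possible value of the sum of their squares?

With a + b = 67, a^2 + b^2 = a^2 + (67 − a)^2.
The derivative 2a − 2(67 − a) = 4a − 134 vanishes at a = 67/2; second derivative 4 > 0, a minimum.
The minimum is 2·(67/2)^2 = 4489/2.

4489/2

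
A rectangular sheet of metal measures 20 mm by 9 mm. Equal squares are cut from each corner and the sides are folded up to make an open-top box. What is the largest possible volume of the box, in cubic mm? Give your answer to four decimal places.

With cut size x, the volume is V(x) = x(20 − 2x)(9 − 2x) for 0 < x < 4.5.
V'(x) = 12x^2 − 116x + 180. Setting V'(x) = 0 gives x ≈ 1.9418 (the root in (0, 4.5)).
V''(x) = 24x − 116 is negative there, so this is the maximum; V ≈ 160.1168.

160.1168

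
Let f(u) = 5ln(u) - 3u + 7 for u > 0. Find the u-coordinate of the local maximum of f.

5/3

f'(u) = 5/u − 3 = 0 gives u = 5/3.
f''(u) = -5/u², which is negative for u > 0, so this is a local maximum.
f(5/3) = 5·ln(5/3) - 5 + 7 ≈ 4.5541.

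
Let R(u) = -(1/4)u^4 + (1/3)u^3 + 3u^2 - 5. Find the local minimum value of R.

R'(u) = -u^3 + u^2 + 6u. Setting R'(u) = 0 gives u ∈ {-2, 0, 3}.
Since R''(u) = -3u^2 + 2u + 6, we get R''(-2) = -10 < 0 ⇒ local maximum; R''(0) = 6 > 0 ⇒ local minimum; R''(3) = -15 < 0 ⇒ local maximum.
Thus R has its local minimum at u = 0, with value -5.

-5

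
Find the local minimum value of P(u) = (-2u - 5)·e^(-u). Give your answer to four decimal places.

Differentiating with the product rule gives P'(u) = (2u + 3)·e^(-u). Since e^(-u) > 0, the only critical point is u = -3/2.
P''(-3/2) has the same sign as 2 > 0, so this is a local minimum.
P(-3/2) = (-2)·e^(3/2) ≈ -8.9634.

-8.9634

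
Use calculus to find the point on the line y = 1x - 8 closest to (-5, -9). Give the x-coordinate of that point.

-3

Minimize D(x)^2 = (x + 5)^2 + (x + 1)^2.
d/dx[D^2] = 2(x + 5) + 2·1·(x + 1) = 0 ⇒ x = -3.
Then y = -11 and the distance is √(8) ≈ 2.8284.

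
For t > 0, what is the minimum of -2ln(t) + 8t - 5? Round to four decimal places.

f'(t) = -2/t + 8 = 0 gives t = 1/4.
f''(t) = 2/t², which is positive for t > 0, so this is a local minimum.
f(1/4) = -2·ln(1/4) + 2 - 5 ≈ -0.2274.

-0.2274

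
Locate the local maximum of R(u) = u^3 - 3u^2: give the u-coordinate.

0

Critical points: R'(u) = 3u^2 - 6u vanishes at u = 0, 2.
R''(u) = 6u - 6. R''(0) = -6 < 0 ⇒ local maximum; R''(2) = 6 > 0 ⇒ local minimum.
Thus R has its local maximum at u = 0, with value 0.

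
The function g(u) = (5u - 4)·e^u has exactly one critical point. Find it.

-1/5

By the product rule, g'(u) = (5u + 1)·e^u. Since e^u > 0, the only critical point is u = -1/5.
g''(-1/5) has the same sign as 5 > 0, so this is a local minimum.
g(-1/5) = (-5)·e^(-1/5) ≈ -4.0937.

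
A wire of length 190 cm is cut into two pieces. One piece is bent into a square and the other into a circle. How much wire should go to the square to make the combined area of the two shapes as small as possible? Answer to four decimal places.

106.4188

Let x be the length used for the square. Square side x/4; circle radius (190−x)/(2π).
A(x) = (x/4)² + π·((190−x)/(2π))² = x²/16 + (190−x)²/(4π) for 0 ≤ x ≤ 190. A'(x) = x/8 − (190−x)/(2π) = 0 gives x = 4·190/(π+4) ≈ 106.4188.
A'' = 1/8 + 1/(2π) > 0, so this gives the minimum combined area; x ≈ 106.4188 cm to the square.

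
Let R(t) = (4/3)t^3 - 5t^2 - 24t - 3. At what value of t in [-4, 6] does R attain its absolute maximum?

Differentiating, R'(t) = 4t^2 - 10t - 24; which vanishes at t = -3/2 and t = 4.
Candidates: R(-4) = -217/3,  R(-3/2) = 69/4,  R(4) = -281/3,  R(6) = -39.
Hence the absolute maximum is 69/4 at t = -3/2.

-3/2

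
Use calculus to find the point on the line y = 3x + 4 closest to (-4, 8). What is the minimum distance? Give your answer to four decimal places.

5.0596

Minimize D(x)^2 = (x + 4)^2 + (3x - 4)^2.
d/dx[D^2] = 2(x + 4) + 2·3·(3x - 4) = 0 ⇒ x = 4/5.
Then y = 32/5 and the distance is √(128/5) ≈ 5.0596.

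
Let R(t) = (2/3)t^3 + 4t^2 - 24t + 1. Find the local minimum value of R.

Critical points: R'(t) = 2t^2 + 8t - 24 vanishes at t = -6, 2.
Second-derivative test with R''(t) = 4t + 8: R''(-6) = -16 < 0 ⇒ local maximum; R''(2) = 16 > 0 ⇒ local minimum.
Thus R has its local minimum at t = 2, with value -77/3.

-77/3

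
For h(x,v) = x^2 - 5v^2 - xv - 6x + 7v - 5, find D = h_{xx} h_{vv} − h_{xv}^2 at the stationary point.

∂h/∂x = 2x - v - 6 = 0 and ∂h/∂v = -x - 10v + 7 = 0, so (x, v) = (67/21, 8/21).
The Hessian has h_{xx} = 2, h_{vv} = -10, h_{xv} = -1, giving D = -21 < 0, so the point is a saddle point.
D = (2)·(-10) − (-1)^2 = -21.

-21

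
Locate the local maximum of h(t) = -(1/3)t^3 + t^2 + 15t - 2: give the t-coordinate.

h'(t) = -t^2 + 2t + 15 = 0 at t = -3, 5.
Since h''(t) = -2t + 2, we get h''(-3) = 8 > 0 ⇒ local minimum; h''(5) = -8 < 0 ⇒ local maximum.
Thus h has its local maximum at t = 5, with value 169/3.

5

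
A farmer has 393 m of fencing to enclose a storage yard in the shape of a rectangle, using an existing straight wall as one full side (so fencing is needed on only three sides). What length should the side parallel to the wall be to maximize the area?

Let the sides perpendicular to the wall have length x and the parallel side y, so 2x + y = 393 and the area is A = xy = x(393 − 2x).
A'(x) = 393 − 4x = 0 gives x = 393/4, and A''(x) = −4 < 0 confirms a maximum.
Then y = 393 − 2·393/4 = 393/2 and A = 154449/8.

393/2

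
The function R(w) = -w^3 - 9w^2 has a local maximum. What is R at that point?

R'(w) = -3w^2 - 18w. Setting R'(w) = 0 gives w ∈ {-6, 0}.
Second-derivative test with R''(w) = -6w - 18: R''(-6) = 18 > 0 ⇒ local minimum; R''(0) = -18 < 0 ⇒ local maximum.
The local maximum is R(0) = 0.

0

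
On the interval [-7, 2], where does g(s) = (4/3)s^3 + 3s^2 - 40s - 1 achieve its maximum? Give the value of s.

-4

g'(s) = 4s^2 + 6s - 40, whose only zero in [-7, 2] is s = -4.
Compare values at every candidate in [-7, 2]: g(-7) = -94/3, g(-4) = 365/3, g(2) = -175/3.
The maximum over the interval is 365/3, attained at s = -4.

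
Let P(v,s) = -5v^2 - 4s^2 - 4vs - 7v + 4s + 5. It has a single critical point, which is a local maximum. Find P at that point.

177/16

∂P/∂v = -10v - 4s - 7 = 0 and ∂P/∂s = -4v - 8s + 4 = 0, so (v, s) = (-9/8, 17/16).
The Hessian has P_{vv} = -10, P_{ss} = -8, P_{vs} = -4, giving D = 64 > 0 with P_{vv} < 0, so the point is a local maximum.
P(-9/8, 17/16) = 177/16.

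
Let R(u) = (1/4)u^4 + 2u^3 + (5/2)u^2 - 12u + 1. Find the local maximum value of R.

R'(u) = u^3 + 6u^2 + 5u - 12. Setting R'(u) = 0 gives u ∈ {-4, -3, 1}.
R''(u) = 3u^2 + 12u + 5. R''(-4) = 5 > 0 ⇒ local minimum; R''(-3) = -4 < 0 ⇒ local maximum; R''(1) = 20 > 0 ⇒ local minimum.
The local maximum is R(-3) = 103/4.

103/4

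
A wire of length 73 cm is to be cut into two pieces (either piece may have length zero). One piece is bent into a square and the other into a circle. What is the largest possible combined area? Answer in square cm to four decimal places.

Let x be the length used for the square. Square side x/4; circle radius (73−x)/(2π).
A(x) = (x/4)² + π·((73−x)/(2π))² = x²/16 + (73−x)²/(4π) for 0 ≤ x ≤ 73. A'(x) = x/8 − (73−x)/(2π) = 0 gives x = 4·73/(π+4) ≈ 40.8872.
A'' > 0, so the interior critical point is a minimum; the maximum is at an endpoint. A(0) = 424.0683 and A(73) = 333.0625, so the largest area is 424.0683.

424.0683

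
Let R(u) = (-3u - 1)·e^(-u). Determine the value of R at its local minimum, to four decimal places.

-1.5403

By the product rule, R'(u) = (3u - 2)·e^(-u). Since e^(-u) > 0, the only critical point is u = 2/3.
R''(2/3) has the same sign as 3 > 0, so this is a local minimum.
R(2/3) = (-3)·e^(-2/3) ≈ -1.5403.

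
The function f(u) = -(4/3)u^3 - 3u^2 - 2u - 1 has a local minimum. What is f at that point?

-2/3

f'(u) = -4u^2 - 6u - 2 = 0 at u = -1, -1/2.
f''(u) = -8u - 6. f''(-1) = 2 > 0 ⇒ local minimum; f''(-1/2) = -2 < 0 ⇒ local maximum.
Thus f has its local minimum at u = -1, with value -2/3.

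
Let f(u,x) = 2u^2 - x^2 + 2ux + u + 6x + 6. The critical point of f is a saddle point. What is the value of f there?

∂f/∂u = 4u + 2x + 1 = 0 and ∂f/∂x = 2u - 2x + 6 = 0, so (u, x) = (-7/6, 11/6).
The Hessian has f_{uu} = 4, f_{xx} = -2, f_{ux} = 2, giving D = -12 < 0, so the point is a saddle point.
f(-7/6, 11/6) = 131/12.

131/12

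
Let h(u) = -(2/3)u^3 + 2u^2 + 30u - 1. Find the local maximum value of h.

h'(u) = -2u^2 + 4u + 30 = 0 at u = -3, 5.
Second-derivative test with h''(u) = -4u + 4: h''(-3) = 16 > 0 ⇒ local minimum; h''(5) = -16 < 0 ⇒ local maximum.
Thus h has its local maximum at u = 5, with value 347/3.

347/3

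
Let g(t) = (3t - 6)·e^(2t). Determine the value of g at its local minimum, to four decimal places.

g'(t) = 3·e^(2t) + (3t - 6)·2·e^(2t) = (6t - 9)·e^(2t). Since e^(2t) > 0, the only critical point is t = 3/2.
g''(3/2) has the same sign as 6 > 0, so this is a local minimum.
g(3/2) = (-3/2)·e^(3) ≈ -30.1283.

-30.1283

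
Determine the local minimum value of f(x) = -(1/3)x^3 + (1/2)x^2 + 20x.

-152/3

f'(x) = -x^2 + x + 20 = 0 at x = -4, 5.
f''(x) = -2x + 1. f''(-4) = 9 > 0 ⇒ local minimum; f''(5) = -9 < 0 ⇒ local maximum.
The local minimum is f(-4) = -152/3.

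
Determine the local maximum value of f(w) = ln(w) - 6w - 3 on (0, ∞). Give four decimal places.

f'(w) = 1/w − 6 = 0 gives w = 1/6.
f''(w) = -1/w², which is negative for w > 0, so this is a local maximum.
f(1/6) = 1·ln(1/6) - 1 - 3 ≈ -5.7918.

-5.7918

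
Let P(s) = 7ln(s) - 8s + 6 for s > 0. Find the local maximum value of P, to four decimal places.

-1.9347

P'(s) = 7/s − 8 = 0 gives s = 7/8.
P''(s) = -7/s², which is negative for s > 0, so this is a local maximum.
P(7/8) = 7·ln(7/8) - 7 + 6 ≈ -1.9347.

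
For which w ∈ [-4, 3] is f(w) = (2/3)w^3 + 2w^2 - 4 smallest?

-4

Differentiating, f'(w) = 2w^2 + 4w; which vanishes at w = -2 and w = 0.
Candidates: f(-4) = -44/3; f(-2) = -4/3; f(0) = -4; f(3) = 32.
The minimum over the interval is -44/3, attained at w = -4.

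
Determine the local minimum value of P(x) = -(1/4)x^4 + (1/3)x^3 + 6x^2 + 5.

P'(x) = -x^3 + x^2 + 12x = 0 at x = -3, 0, 4.
Since P''(x) = -3x^2 + 2x + 12, we get P''(-3) = -21 < 0 ⇒ local maximum; P''(0) = 12 > 0 ⇒ local minimum; P''(4) = -28 < 0 ⇒ local maximum.
The local minimum is P(0) = 5.

5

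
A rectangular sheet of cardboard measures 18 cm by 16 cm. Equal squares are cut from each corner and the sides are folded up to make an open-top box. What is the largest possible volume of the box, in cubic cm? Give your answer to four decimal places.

With cut size x, the volume is V(x) = x(18 − 2x)(16 − 2x) for 0 < x < 8.
V'(x) = 12x^2 − 136x + 288. Setting V'(x) = 0 gives x ≈ 2.8187 (the root in (0, 8)).
V''(x) = 24x − 136 is negative there, so this is the maximum; V ≈ 361.0999.

361.0999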